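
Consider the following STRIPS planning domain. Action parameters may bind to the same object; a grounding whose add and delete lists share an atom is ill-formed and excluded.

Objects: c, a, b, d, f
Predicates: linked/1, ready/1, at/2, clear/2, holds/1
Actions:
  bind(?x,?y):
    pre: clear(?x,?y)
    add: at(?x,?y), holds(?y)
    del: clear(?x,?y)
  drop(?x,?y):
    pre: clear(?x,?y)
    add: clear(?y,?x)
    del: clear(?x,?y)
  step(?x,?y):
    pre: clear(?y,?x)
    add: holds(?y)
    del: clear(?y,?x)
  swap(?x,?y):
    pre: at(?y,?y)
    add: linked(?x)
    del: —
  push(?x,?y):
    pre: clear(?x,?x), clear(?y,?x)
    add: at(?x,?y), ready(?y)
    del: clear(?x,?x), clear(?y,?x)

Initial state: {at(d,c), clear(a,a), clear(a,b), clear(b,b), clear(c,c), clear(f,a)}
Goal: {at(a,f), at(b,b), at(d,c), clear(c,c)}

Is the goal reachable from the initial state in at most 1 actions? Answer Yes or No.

No

1. bind(b,b)  →  {at(b,b), at(d,c), clear(a,a), clear(a,b), clear(c,c), clear(f,a), holds(b)}
2. push(a,f)  →  {at(a,f), at(b,b), at(d,c), clear(a,b), clear(c,c), holds(b), ready(f)}
optimal plan length = 2; 2 > 1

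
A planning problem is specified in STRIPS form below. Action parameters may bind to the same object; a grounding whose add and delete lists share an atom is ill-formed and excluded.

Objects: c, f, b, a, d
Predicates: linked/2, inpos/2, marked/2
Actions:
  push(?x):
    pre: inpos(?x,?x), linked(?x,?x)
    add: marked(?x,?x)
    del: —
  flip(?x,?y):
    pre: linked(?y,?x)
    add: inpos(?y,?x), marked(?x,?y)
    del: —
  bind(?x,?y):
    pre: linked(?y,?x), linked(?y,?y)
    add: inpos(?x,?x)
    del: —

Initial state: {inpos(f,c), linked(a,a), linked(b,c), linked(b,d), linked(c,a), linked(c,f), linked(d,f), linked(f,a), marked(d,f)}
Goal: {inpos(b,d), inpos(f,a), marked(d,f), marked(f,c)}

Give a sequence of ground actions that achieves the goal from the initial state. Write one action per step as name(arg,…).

1. flip(f,c)  →  {inpos(c,f), inpos(f,c), linked(a,a), linked(b,c), linked(b,d), linked(c,a), linked(c,f), linked(d,f), linked(f,a), marked(d,f), marked(f,c)}
2. flip(a,f)  →  {inpos(c,f), inpos(f,a), inpos(f,c), linked(a,a), linked(b,c), linked(b,d), linked(c,a), linked(c,f), linked(d,f), linked(f,a), marked(a,f), marked(d,f), marked(f,c)}
3. flip(d,b)  →  {inpos(b,d), inpos(c,f), inpos(f,a), inpos(f,c), linked(a,a), linked(b,c), linked(b,d), linked(c,a), linked(c,f), linked(d,f), linked(f,a), marked(a,f), marked(d,b), marked(d,f), marked(f,c)}

flip(f,c); flip(a,f); flip(d,b)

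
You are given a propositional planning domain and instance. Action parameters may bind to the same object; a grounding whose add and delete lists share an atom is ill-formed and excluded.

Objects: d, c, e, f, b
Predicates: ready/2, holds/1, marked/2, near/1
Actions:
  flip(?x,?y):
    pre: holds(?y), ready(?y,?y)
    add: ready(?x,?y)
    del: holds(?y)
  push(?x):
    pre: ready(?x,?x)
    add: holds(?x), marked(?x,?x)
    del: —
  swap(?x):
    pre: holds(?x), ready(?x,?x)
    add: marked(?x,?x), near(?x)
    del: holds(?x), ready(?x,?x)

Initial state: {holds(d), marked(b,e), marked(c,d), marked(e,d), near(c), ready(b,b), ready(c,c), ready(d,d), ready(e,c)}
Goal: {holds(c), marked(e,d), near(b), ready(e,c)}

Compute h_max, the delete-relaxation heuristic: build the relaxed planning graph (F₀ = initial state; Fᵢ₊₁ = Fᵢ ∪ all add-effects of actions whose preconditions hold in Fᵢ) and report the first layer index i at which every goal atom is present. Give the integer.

F0 = init (9 atoms)
F1 = F0 ∪ {holds(b), holds(c), marked(b,b), marked(c,c), marked(d,d), near(d), ready(b,d), ready(c,d), ready(e,d), ready(f,d)}  (19 atoms)
F2 = F1 ∪ {near(b), ready(b,c), ready(c,b), ready(d,b), ready(d,c), ready(e,b), ready(f,b), ready(f,c)}  (27 atoms)
goal ⊆ F2  ⇒  h_max = 2

2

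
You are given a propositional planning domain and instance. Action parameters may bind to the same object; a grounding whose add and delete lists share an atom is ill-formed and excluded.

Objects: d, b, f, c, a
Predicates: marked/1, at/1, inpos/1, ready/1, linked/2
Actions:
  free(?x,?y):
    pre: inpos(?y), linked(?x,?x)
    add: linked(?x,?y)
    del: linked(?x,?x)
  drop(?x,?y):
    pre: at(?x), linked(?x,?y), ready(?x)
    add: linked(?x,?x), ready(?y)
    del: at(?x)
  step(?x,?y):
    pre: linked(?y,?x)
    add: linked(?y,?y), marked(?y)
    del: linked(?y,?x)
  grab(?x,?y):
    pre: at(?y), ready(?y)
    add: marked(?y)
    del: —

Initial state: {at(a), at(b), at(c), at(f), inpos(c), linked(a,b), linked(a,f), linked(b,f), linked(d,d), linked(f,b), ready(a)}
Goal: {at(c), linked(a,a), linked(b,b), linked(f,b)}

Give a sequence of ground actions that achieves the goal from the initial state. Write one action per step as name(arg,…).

drop(a,b); drop(b,f)

1. drop(a,b)  →  {at(b), at(c), at(f), inpos(c), linked(a,a), linked(a,b), linked(a,f), linked(b,f), linked(d,d), linked(f,b), ready(a), ready(b)}
2. drop(b,f)  →  {at(c), at(f), inpos(c), linked(a,a), linked(a,b), linked(a,f), linked(b,b), linked(b,f), linked(d,d), linked(f,b), ready(a), ready(b), ready(f)}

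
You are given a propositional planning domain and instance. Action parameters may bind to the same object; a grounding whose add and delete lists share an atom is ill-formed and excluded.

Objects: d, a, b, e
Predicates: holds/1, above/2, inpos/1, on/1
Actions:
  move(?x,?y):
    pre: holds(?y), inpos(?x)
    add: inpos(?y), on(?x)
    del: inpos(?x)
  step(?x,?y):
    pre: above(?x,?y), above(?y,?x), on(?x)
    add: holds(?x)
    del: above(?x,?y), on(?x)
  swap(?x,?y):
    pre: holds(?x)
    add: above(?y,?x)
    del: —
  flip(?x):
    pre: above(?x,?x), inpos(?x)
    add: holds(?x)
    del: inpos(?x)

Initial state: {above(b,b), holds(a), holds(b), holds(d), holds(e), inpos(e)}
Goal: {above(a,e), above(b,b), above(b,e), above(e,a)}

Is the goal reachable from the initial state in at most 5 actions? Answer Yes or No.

Yes

1. swap(a,e)  →  {above(b,b), above(e,a), holds(a), holds(b), holds(d), holds(e), inpos(e)}
2. swap(e,a)  →  {above(a,e), above(b,b), above(e,a), holds(a), holds(b), holds(d), holds(e), inpos(e)}
3. swap(e,b)  →  {above(a,e), above(b,b), above(b,e), above(e,a), holds(a), holds(b), holds(d), holds(e), inpos(e)}
optimal plan length = 3; 3 ≤ 5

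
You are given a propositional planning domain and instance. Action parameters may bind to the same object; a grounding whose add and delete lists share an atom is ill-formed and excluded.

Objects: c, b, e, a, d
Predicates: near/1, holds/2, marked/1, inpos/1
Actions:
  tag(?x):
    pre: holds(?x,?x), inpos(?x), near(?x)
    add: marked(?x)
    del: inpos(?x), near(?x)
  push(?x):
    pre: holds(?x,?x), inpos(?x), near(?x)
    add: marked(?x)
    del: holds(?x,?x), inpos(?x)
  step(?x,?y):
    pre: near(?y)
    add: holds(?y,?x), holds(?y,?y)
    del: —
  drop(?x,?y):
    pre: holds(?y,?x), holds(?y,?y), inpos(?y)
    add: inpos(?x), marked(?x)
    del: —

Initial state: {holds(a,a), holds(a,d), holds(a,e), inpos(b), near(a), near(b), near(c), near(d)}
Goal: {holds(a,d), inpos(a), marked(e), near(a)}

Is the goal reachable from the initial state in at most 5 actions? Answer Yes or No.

1. step(a,b)  →  {holds(a,a), holds(a,d), holds(a,e), holds(b,a), holds(b,b), inpos(b), near(a), near(b), near(c), near(d)}
2. drop(a,b)  →  {holds(a,a), holds(a,d), holds(a,e), holds(b,a), holds(b,b), inpos(a), inpos(b), marked(a), near(a), near(b), near(c), near(d)}
3. drop(e,a)  →  {holds(a,a), holds(a,d), holds(a,e), holds(b,a), holds(b,b), inpos(a), inpos(b), inpos(e), marked(a), marked(e), near(a), near(b), near(c), near(d)}
optimal plan length = 3; 3 ≤ 5

Yes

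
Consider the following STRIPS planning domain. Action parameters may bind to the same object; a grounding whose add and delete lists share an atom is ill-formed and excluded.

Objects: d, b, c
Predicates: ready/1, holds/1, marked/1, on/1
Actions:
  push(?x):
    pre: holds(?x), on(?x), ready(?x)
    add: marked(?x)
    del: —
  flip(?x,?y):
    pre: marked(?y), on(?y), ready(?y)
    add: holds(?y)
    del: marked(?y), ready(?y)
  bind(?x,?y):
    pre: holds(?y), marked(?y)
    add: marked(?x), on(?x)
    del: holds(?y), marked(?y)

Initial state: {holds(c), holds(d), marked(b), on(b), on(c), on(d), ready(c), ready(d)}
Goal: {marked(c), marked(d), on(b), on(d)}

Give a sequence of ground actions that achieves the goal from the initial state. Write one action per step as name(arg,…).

push(d); push(c)

1. push(d)  →  {holds(c), holds(d), marked(b), marked(d), on(b), on(c), on(d), ready(c), ready(d)}
2. push(c)  →  {holds(c), holds(d), marked(b), marked(c), marked(d), on(b), on(c), on(d), ready(c), ready(d)}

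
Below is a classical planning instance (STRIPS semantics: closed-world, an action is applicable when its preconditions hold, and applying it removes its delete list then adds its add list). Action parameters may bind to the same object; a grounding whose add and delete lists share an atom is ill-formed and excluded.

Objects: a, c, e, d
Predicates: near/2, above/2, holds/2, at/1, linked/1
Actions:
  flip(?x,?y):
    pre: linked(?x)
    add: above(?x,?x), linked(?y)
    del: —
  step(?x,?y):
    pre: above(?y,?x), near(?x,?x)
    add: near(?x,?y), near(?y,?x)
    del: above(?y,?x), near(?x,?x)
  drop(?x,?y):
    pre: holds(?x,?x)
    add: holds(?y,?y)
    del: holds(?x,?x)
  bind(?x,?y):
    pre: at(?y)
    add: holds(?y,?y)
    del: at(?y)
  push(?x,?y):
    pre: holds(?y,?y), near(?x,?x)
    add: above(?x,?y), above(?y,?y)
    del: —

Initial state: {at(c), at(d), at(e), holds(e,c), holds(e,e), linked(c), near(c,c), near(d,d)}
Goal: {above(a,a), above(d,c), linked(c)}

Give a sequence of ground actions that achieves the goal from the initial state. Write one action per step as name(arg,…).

flip(c,a); flip(a,a); drop(e,c); push(d,c)

1. flip(c,a)  →  {above(c,c), at(c), at(d), at(e), holds(e,c), holds(e,e), linked(a), linked(c), near(c,c), near(d,d)}
2. flip(a,a)  →  {above(a,a), above(c,c), at(c), at(d), at(e), holds(e,c), holds(e,e), linked(a), linked(c), near(c,c), near(d,d)}
3. drop(e,c)  →  {above(a,a), above(c,c), at(c), at(d), at(e), holds(c,c), holds(e,c), linked(a), linked(c), near(c,c), near(d,d)}
4. push(d,c)  →  {above(a,a), above(c,c), above(d,c), at(c), at(d), at(e), holds(c,c), holds(e,c), linked(a), linked(c), near(c,c), near(d,d)}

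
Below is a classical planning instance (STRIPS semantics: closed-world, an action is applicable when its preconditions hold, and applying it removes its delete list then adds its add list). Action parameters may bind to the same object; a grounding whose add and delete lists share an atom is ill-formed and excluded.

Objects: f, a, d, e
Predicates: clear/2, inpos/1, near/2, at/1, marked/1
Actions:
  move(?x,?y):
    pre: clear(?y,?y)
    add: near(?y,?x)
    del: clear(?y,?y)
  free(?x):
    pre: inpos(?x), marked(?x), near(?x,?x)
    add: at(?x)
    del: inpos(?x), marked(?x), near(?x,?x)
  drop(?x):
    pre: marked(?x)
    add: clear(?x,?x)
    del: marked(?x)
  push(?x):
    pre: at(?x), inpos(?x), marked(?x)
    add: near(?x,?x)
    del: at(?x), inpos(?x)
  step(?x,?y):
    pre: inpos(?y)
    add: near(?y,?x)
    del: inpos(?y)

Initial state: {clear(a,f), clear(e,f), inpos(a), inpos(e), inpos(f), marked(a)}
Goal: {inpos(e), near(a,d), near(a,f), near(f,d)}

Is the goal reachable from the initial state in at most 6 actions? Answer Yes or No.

1. drop(a)  →  {clear(a,a), clear(a,f), clear(e,f), inpos(a), inpos(e), inpos(f)}
2. move(f,a)  →  {clear(a,f), clear(e,f), inpos(a), inpos(e), inpos(f), near(a,f)}
3. step(d,f)  →  {clear(a,f), clear(e,f), inpos(a), inpos(e), near(a,f), near(f,d)}
4. step(d,a)  →  {clear(a,f), clear(e,f), inpos(e), near(a,d), near(a,f), near(f,d)}
optimal plan length = 4; 4 ≤ 6

Yes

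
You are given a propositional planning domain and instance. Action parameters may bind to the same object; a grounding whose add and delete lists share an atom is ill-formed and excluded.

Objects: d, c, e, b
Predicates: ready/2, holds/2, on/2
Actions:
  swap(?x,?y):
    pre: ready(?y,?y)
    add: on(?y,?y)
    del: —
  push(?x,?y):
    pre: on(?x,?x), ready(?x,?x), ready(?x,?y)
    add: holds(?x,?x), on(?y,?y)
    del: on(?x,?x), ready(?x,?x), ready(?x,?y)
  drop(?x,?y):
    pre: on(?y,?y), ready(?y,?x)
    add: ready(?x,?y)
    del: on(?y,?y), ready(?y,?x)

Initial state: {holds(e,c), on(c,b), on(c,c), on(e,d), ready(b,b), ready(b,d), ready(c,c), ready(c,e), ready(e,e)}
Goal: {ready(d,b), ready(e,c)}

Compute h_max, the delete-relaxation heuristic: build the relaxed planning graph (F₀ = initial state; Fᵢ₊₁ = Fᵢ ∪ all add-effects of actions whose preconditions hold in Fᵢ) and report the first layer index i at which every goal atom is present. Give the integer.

2

F0 = init (9 atoms)
F1 = F0 ∪ {holds(c,c), on(b,b), on(e,e), ready(e,c)}  (13 atoms)
F2 = F1 ∪ {holds(b,b), holds(e,e), on(d,d), ready(d,b)}  (17 atoms)
goal ⊆ F2  ⇒  h_max = 2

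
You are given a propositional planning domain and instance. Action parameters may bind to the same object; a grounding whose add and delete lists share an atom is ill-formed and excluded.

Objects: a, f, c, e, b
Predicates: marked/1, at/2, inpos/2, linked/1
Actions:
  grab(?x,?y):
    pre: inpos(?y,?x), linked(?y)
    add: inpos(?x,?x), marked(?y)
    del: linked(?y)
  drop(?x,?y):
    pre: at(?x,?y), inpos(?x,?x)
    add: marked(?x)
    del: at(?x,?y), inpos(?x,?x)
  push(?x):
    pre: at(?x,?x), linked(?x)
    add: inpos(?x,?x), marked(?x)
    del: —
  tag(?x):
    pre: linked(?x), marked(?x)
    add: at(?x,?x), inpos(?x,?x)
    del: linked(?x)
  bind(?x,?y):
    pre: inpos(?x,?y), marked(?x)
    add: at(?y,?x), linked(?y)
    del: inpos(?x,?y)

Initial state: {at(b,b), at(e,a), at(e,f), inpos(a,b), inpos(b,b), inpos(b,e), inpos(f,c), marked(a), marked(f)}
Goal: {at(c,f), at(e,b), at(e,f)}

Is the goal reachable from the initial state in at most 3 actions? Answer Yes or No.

1. drop(b,b)  →  {at(e,a), at(e,f), inpos(a,b), inpos(b,e), inpos(f,c), marked(a), marked(b), marked(f)}
2. bind(f,c)  →  {at(c,f), at(e,a), at(e,f), inpos(a,b), inpos(b,e), linked(c), marked(a), marked(b), marked(f)}
3. bind(b,e)  →  {at(c,f), at(e,a), at(e,b), at(e,f), inpos(a,b), linked(c), linked(e), marked(a), marked(b), marked(f)}
optimal plan length = 3; 3 ≤ 3

Yes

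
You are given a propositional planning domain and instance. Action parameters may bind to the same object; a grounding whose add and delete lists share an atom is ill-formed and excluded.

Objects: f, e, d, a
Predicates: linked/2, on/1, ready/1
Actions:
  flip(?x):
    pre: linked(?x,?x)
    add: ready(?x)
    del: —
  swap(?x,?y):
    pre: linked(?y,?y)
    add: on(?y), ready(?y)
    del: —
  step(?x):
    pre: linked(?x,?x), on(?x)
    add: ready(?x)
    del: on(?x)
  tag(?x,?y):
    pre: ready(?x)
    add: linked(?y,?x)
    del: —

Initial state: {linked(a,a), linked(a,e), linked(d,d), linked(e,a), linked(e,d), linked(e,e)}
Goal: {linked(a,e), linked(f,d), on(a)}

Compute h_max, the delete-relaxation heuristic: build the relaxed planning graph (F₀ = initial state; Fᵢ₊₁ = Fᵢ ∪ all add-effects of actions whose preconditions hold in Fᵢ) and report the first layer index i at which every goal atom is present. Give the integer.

F0 = init (6 atoms)
F1 = F0 ∪ {on(a), on(d), on(e), ready(a), ready(d), ready(e)}  (12 atoms)
F2 = F1 ∪ {linked(a,d), linked(d,a), linked(d,e), linked(f,a), linked(f,d), linked(f,e)}  (18 atoms)
goal ⊆ F2  ⇒  h_max = 2

2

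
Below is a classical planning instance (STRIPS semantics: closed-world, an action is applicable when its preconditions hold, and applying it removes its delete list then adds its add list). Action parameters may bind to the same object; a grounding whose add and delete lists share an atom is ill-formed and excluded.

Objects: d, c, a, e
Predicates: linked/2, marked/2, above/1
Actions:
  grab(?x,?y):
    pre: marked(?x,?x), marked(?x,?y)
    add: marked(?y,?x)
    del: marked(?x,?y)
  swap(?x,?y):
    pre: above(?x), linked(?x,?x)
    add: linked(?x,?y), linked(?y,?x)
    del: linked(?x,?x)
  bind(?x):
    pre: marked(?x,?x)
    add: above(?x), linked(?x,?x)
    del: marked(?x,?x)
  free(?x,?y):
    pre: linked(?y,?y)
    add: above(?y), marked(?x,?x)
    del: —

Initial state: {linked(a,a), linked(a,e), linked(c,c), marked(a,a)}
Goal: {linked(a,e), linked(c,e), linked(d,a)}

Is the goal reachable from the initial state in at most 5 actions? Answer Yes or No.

Yes

1. bind(a)  →  {above(a), linked(a,a), linked(a,e), linked(c,c)}
2. swap(a,d)  →  {above(a), linked(a,d), linked(a,e), linked(c,c), linked(d,a)}
3. free(d,c)  →  {above(a), above(c), linked(a,d), linked(a,e), linked(c,c), linked(d,a), marked(d,d)}
4. swap(c,e)  →  {above(a), above(c), linked(a,d), linked(a,e), linked(c,e), linked(d,a), linked(e,c), marked(d,d)}
optimal plan length = 4; 4 ≤ 5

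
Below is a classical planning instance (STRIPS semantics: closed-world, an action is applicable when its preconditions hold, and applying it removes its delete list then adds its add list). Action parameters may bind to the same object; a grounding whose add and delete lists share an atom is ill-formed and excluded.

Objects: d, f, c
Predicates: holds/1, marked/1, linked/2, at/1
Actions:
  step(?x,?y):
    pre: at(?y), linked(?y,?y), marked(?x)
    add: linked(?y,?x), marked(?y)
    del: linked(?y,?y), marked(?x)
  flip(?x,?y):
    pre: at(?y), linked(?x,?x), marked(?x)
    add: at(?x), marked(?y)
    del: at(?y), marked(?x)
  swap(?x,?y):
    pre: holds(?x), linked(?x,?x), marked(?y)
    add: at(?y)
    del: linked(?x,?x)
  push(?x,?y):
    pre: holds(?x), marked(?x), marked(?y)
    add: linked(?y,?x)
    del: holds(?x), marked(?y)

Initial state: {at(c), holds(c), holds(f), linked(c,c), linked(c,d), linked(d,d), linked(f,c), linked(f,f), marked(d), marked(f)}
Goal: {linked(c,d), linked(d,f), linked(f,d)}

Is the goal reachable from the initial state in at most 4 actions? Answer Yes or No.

Yes

1. flip(d,c)  →  {at(d), holds(c), holds(f), linked(c,c), linked(c,d), linked(d,d), linked(f,c), linked(f,f), marked(c), marked(f)}
2. swap(c,f)  →  {at(d), at(f), holds(c), holds(f), linked(c,d), linked(d,d), linked(f,c), linked(f,f), marked(c), marked(f)}
3. step(f,d)  →  {at(d), at(f), holds(c), holds(f), linked(c,d), linked(d,f), linked(f,c), linked(f,f), marked(c), marked(d)}
4. step(d,f)  →  {at(d), at(f), holds(c), holds(f), linked(c,d), linked(d,f), linked(f,c), linked(f,d), marked(c), marked(f)}
optimal plan length = 4; 4 ≤ 4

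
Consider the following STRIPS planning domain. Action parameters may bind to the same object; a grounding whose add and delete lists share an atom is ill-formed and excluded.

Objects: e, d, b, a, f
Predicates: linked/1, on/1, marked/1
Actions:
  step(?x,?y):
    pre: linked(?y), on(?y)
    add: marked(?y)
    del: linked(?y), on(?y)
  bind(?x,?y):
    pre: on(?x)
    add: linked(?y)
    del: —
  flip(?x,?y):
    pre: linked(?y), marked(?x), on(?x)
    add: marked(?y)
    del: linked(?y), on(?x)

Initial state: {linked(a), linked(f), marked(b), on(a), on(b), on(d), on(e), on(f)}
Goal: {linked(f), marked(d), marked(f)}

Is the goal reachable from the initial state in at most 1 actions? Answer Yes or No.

1. step(e,f)  →  {linked(a), marked(b), marked(f), on(a), on(b), on(d), on(e)}
2. bind(e,d)  →  {linked(a), linked(d), marked(b), marked(f), on(a), on(b), on(d), on(e)}
3. step(e,d)  →  {linked(a), marked(b), marked(d), marked(f), on(a), on(b), on(e)}
4. bind(e,f)  →  {linked(a), linked(f), marked(b), marked(d), marked(f), on(a), on(b), on(e)}
optimal plan length = 4; 4 > 1

No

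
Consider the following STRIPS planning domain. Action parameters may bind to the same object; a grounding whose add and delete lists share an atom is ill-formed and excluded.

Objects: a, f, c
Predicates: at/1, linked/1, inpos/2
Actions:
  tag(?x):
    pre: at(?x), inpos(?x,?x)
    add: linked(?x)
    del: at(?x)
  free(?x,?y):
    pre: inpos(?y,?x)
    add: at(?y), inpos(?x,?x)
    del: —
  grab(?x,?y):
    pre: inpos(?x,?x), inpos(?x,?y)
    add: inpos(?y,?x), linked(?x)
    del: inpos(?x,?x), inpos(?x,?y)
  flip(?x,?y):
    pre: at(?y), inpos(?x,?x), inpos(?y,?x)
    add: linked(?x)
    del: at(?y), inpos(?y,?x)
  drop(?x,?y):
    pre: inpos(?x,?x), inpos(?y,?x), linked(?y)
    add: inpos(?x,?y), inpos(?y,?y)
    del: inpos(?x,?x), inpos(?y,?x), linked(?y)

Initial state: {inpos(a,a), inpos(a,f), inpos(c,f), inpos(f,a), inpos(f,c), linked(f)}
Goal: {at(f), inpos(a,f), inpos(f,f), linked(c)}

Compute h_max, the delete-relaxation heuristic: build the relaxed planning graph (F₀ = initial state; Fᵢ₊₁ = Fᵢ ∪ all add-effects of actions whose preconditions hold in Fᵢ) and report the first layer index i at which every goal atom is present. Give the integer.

2

F0 = init (6 atoms)
F1 = F0 ∪ {at(a), at(c), at(f), inpos(c,c), inpos(f,f), linked(a)}  (12 atoms)
F2 = F1 ∪ {linked(c)}  (13 atoms)
goal ⊆ F2  ⇒  h_max = 2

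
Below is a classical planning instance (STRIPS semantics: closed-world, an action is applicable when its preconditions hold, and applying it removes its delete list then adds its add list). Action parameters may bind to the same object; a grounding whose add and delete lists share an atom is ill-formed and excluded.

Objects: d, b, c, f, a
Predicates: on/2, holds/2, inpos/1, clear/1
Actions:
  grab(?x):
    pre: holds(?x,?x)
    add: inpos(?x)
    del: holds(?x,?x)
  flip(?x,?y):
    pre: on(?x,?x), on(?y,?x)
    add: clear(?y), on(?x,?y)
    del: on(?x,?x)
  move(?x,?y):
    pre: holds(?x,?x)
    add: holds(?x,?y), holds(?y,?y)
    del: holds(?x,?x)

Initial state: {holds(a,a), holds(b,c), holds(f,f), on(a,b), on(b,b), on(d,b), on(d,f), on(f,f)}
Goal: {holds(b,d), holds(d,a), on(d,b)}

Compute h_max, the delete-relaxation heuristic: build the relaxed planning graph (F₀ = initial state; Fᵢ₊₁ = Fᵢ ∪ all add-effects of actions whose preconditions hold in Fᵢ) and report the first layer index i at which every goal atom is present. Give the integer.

F0 = init (8 atoms)
F1 = F0 ∪ {clear(a), clear(d), holds(a,b), holds(a,c), holds(a,d), holds(a,f), holds(b,b), holds(c,c), holds(d,d), holds(f,a), holds(f,b), holds(f,c), holds(f,d), inpos(a), inpos(f), on(b,a), on(b,d), on(f,d)}  (26 atoms)
F2 = F1 ∪ {holds(b,a), holds(b,d), holds(b,f), holds(c,a), holds(c,b), holds(c,d), holds(c,f), holds(d,a), holds(d,b), holds(d,c), holds(d,f), inpos(b), inpos(c), inpos(d)}  (40 atoms)
goal ⊆ F2  ⇒  h_max = 2

2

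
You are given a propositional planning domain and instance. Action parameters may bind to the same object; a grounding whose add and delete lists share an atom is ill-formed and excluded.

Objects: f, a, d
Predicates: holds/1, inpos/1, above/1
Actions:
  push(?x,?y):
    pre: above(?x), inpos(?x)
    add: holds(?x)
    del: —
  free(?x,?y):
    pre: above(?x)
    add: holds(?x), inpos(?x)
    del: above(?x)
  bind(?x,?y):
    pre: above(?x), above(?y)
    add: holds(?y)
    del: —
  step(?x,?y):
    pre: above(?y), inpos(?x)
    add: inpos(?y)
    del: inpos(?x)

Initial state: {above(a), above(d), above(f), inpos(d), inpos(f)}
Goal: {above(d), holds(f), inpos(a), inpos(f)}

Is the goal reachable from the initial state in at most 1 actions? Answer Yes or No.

No

1. push(f,f)  →  {above(a), above(d), above(f), holds(f), inpos(d), inpos(f)}
2. free(a,f)  →  {above(d), above(f), holds(a), holds(f), inpos(a), inpos(d), inpos(f)}
optimal plan length = 2; 2 > 1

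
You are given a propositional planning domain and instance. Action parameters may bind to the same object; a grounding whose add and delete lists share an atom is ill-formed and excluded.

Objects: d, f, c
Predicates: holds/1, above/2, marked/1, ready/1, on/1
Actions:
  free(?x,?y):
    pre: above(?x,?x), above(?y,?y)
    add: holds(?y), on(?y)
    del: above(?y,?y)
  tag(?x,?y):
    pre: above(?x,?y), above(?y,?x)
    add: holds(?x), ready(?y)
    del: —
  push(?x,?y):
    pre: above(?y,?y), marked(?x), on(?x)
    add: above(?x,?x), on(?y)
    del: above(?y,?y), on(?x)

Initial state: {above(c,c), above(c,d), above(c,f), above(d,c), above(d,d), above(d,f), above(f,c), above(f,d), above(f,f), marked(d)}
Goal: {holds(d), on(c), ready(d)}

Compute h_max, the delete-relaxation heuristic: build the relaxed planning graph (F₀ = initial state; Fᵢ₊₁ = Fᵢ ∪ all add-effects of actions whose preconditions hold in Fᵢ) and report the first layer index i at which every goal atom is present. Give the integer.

F0 = init (10 atoms)
F1 = F0 ∪ {holds(c), holds(d), holds(f), on(c), on(d), on(f), ready(c), ready(d), ready(f)}  (19 atoms)
goal ⊆ F1  ⇒  h_max = 1

1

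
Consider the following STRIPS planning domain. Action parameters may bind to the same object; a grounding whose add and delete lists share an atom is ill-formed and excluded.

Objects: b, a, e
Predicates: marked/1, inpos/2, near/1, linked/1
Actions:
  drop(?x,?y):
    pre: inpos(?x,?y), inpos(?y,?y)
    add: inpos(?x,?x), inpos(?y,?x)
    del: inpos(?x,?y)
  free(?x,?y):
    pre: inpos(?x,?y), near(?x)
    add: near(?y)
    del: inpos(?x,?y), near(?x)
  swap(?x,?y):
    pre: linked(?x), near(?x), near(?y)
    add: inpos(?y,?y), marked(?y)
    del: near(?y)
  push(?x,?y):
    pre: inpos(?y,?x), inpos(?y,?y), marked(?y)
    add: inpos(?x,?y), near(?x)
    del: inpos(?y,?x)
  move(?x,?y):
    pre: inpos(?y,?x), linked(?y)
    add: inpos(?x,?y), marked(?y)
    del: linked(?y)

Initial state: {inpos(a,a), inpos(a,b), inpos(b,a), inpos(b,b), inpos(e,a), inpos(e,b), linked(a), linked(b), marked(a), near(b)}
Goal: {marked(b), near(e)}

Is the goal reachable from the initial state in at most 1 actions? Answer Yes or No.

No

1. drop(e,b)  →  {inpos(a,a), inpos(a,b), inpos(b,a), inpos(b,b), inpos(b,e), inpos(e,a), inpos(e,e), linked(a), linked(b), marked(a), near(b)}
2. free(b,e)  →  {inpos(a,a), inpos(a,b), inpos(b,a), inpos(b,b), inpos(e,a), inpos(e,e), linked(a), linked(b), marked(a), near(e)}
3. move(b,b)  →  {inpos(a,a), inpos(a,b), inpos(b,a), inpos(b,b), inpos(e,a), inpos(e,e), linked(a), marked(a), marked(b), near(e)}
optimal plan length = 3; 3 > 1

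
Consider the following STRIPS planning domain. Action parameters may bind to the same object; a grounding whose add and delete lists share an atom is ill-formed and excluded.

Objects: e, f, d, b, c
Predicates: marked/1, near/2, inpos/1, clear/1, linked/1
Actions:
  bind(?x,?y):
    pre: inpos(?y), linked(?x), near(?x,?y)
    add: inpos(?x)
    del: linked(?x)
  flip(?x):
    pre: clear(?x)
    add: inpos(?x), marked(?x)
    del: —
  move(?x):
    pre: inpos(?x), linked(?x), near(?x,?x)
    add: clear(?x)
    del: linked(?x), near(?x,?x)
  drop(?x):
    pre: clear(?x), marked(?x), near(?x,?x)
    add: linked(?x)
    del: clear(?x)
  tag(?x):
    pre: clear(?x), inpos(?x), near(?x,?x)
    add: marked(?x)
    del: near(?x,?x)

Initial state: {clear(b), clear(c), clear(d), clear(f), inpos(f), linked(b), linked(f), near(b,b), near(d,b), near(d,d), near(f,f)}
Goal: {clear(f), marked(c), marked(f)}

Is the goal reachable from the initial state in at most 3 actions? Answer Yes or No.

1. flip(f)  →  {clear(b), clear(c), clear(d), clear(f), inpos(f), linked(b), linked(f), marked(f), near(b,b), near(d,b), near(d,d), near(f,f)}
2. flip(c)  →  {clear(b), clear(c), clear(d), clear(f), inpos(c), inpos(f), linked(b), linked(f), marked(c), marked(f), near(b,b), near(d,b), near(d,d), near(f,f)}
optimal plan length = 2; 2 ≤ 3

Yes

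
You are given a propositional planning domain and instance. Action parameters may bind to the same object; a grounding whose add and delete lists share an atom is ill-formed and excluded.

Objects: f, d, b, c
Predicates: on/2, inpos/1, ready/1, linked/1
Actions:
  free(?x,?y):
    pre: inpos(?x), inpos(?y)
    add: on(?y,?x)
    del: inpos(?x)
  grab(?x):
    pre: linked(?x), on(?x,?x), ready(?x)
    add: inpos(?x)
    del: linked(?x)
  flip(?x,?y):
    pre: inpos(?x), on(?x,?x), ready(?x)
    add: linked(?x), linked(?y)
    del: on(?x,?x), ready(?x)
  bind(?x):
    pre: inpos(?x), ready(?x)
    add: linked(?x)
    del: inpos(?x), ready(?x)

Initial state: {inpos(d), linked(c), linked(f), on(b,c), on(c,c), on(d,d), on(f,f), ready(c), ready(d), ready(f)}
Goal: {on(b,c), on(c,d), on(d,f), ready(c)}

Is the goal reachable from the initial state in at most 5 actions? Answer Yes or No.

Yes

1. grab(f)  →  {inpos(d), inpos(f), linked(c), on(b,c), on(c,c), on(d,d), on(f,f), ready(c), ready(d), ready(f)}
2. free(f,d)  →  {inpos(d), linked(c), on(b,c), on(c,c), on(d,d), on(d,f), on(f,f), ready(c), ready(d), ready(f)}
3. grab(c)  →  {inpos(c), inpos(d), on(b,c), on(c,c), on(d,d), on(d,f), on(f,f), ready(c), ready(d), ready(f)}
4. free(d,c)  →  {inpos(c), on(b,c), on(c,c), on(c,d), on(d,d), on(d,f), on(f,f), ready(c), ready(d), ready(f)}
optimal plan length = 4; 4 ≤ 5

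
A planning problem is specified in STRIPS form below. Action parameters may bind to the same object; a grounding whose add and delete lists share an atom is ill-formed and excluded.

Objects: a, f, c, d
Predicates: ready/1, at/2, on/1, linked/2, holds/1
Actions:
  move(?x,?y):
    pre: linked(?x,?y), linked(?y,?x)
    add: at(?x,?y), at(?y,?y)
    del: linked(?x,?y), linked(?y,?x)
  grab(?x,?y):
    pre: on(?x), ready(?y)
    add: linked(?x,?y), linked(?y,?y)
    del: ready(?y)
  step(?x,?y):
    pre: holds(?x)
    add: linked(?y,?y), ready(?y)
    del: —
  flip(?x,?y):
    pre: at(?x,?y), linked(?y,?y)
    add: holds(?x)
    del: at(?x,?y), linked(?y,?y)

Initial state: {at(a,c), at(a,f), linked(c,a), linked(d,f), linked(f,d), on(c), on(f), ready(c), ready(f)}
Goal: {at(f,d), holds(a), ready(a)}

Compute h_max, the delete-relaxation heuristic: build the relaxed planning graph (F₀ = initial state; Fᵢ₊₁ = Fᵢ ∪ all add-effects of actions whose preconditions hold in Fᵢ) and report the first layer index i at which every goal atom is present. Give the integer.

F0 = init (9 atoms)
F1 = F0 ∪ {at(d,d), at(d,f), at(f,d), at(f,f), linked(c,c), linked(c,f), linked(f,c), linked(f,f)}  (17 atoms)
F2 = F1 ∪ {at(c,c), at(c,f), at(f,c), holds(a), holds(d), holds(f)}  (23 atoms)
F3 = F2 ∪ {holds(c), linked(a,a), linked(d,d), ready(a), ready(d)}  (28 atoms)
goal ⊆ F3  ⇒  h_max = 3

3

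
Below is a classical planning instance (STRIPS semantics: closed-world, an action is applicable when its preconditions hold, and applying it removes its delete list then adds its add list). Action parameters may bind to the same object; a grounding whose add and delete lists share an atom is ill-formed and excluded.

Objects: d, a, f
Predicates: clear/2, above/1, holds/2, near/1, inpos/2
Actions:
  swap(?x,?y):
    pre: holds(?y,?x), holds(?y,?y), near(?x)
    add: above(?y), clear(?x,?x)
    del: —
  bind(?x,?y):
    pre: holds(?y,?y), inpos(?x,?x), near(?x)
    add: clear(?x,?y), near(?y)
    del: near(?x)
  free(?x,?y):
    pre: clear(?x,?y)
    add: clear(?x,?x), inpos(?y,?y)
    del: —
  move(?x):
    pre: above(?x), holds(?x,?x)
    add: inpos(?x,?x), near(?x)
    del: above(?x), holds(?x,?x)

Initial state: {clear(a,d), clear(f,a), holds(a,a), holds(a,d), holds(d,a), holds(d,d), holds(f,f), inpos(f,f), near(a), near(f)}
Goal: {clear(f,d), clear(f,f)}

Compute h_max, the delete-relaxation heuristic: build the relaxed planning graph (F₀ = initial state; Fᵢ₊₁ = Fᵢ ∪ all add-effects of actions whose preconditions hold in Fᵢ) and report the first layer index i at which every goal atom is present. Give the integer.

1

F0 = init (10 atoms)
F1 = F0 ∪ {above(a), above(d), above(f), clear(a,a), clear(f,d), clear(f,f), inpos(a,a), inpos(d,d), near(d)}  (19 atoms)
goal ⊆ F1  ⇒  h_max = 1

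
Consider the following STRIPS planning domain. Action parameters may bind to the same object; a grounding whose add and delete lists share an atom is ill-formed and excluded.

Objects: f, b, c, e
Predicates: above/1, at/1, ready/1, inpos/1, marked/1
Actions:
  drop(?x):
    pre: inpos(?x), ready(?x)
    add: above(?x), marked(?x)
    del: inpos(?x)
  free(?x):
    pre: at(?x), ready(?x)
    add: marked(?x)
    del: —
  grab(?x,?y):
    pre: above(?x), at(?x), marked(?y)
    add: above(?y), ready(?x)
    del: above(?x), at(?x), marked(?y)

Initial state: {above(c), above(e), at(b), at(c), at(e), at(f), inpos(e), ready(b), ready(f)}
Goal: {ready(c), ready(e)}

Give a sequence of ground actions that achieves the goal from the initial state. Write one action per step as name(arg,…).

free(f); free(b); grab(c,f); grab(e,b)

1. free(f)  →  {above(c), above(e), at(b), at(c), at(e), at(f), inpos(e), marked(f), ready(b), ready(f)}
2. free(b)  →  {above(c), above(e), at(b), at(c), at(e), at(f), inpos(e), marked(b), marked(f), ready(b), ready(f)}
3. grab(c,f)  →  {above(e), above(f), at(b), at(e), at(f), inpos(e), marked(b), ready(b), ready(c), ready(f)}
4. grab(e,b)  →  {above(b), above(f), at(b), at(f), inpos(e), ready(b), ready(c), ready(e), ready(f)}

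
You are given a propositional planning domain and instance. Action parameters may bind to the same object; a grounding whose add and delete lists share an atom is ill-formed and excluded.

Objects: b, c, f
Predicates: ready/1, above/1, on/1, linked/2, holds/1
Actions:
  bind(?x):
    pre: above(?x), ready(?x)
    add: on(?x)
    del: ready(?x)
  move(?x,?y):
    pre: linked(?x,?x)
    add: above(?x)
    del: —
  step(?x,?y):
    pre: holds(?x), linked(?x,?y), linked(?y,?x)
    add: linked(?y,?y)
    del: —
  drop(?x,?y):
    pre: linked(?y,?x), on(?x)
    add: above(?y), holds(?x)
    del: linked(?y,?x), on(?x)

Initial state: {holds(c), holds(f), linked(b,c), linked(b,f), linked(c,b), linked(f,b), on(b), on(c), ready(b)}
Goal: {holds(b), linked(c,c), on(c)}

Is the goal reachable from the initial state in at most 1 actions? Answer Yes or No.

No

1. drop(b,f)  →  {above(f), holds(b), holds(c), holds(f), linked(b,c), linked(b,f), linked(c,b), on(c), ready(b)}
2. step(b,c)  →  {above(f), holds(b), holds(c), holds(f), linked(b,c), linked(b,f), linked(c,b), linked(c,c), on(c), ready(b)}
optimal plan length = 2; 2 > 1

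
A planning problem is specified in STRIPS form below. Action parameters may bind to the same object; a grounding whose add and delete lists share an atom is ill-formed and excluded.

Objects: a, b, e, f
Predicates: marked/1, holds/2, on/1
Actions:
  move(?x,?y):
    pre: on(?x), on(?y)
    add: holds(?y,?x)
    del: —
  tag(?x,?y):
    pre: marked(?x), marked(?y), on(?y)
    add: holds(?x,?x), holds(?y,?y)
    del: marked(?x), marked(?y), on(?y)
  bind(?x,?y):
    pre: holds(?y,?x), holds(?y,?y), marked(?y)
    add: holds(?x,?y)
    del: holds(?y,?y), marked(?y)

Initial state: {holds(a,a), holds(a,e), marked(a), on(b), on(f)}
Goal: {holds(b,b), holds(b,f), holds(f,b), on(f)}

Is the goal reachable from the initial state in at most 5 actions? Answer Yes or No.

Yes

1. move(b,b)  →  {holds(a,a), holds(a,e), holds(b,b), marked(a), on(b), on(f)}
2. move(b,f)  →  {holds(a,a), holds(a,e), holds(b,b), holds(f,b), marked(a), on(b), on(f)}
3. move(f,b)  →  {holds(a,a), holds(a,e), holds(b,b), holds(b,f), holds(f,b), marked(a), on(b), on(f)}
optimal plan length = 3; 3 ≤ 5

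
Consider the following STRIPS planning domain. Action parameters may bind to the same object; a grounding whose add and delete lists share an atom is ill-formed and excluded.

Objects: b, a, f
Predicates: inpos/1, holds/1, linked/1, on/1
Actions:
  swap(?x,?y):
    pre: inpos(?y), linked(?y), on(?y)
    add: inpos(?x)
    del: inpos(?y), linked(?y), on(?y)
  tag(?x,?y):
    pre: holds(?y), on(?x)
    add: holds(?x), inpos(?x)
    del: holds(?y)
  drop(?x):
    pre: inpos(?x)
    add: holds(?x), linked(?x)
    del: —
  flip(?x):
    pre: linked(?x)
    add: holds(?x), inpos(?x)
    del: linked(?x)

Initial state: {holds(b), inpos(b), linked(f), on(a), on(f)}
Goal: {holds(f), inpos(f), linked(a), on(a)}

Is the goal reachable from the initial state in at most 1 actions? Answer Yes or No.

No

1. tag(a,b)  →  {holds(a), inpos(a), inpos(b), linked(f), on(a), on(f)}
2. tag(f,a)  →  {holds(f), inpos(a), inpos(b), inpos(f), linked(f), on(a), on(f)}
3. drop(a)  →  {holds(a), holds(f), inpos(a), inpos(b), inpos(f), linked(a), linked(f), on(a), on(f)}
optimal plan length = 3; 3 > 1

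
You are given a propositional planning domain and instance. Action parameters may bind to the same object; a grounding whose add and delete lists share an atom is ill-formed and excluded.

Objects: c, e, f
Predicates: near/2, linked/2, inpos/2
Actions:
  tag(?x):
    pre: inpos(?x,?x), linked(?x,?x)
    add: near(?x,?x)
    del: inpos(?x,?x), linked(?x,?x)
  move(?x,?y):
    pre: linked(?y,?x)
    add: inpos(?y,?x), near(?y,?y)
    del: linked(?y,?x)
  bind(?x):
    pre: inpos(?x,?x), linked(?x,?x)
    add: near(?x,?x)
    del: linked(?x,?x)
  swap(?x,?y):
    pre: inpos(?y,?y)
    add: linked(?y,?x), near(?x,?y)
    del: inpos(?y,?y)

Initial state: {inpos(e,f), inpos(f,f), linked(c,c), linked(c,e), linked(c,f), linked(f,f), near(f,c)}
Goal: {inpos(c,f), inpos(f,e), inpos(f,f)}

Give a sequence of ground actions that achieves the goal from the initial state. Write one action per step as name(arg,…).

1. move(f,c)  →  {inpos(c,f), inpos(e,f), inpos(f,f), linked(c,c), linked(c,e), linked(f,f), near(c,c), near(f,c)}
2. swap(e,f)  →  {inpos(c,f), inpos(e,f), linked(c,c), linked(c,e), linked(f,e), linked(f,f), near(c,c), near(e,f), near(f,c)}
3. move(e,f)  →  {inpos(c,f), inpos(e,f), inpos(f,e), linked(c,c), linked(c,e), linked(f,f), near(c,c), near(e,f), near(f,c), near(f,f)}
4. move(f,f)  →  {inpos(c,f), inpos(e,f), inpos(f,e), inpos(f,f), linked(c,c), linked(c,e), near(c,c), near(e,f), near(f,c), near(f,f)}

move(f,c); swap(e,f); move(e,f); move(f,f)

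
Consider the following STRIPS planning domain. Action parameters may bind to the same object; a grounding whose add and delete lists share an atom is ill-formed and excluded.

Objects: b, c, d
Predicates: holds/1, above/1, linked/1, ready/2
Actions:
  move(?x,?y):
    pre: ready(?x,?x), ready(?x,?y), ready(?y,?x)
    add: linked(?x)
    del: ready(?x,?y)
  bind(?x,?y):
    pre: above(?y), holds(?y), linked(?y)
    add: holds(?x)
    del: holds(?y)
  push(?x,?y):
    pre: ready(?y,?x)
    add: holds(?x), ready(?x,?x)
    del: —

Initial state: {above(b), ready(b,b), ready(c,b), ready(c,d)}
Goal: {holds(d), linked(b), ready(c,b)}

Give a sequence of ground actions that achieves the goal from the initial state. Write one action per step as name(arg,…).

move(b,b); push(d,c)

1. move(b,b)  →  {above(b), linked(b), ready(c,b), ready(c,d)}
2. push(d,c)  →  {above(b), holds(d), linked(b), ready(c,b), ready(c,d), ready(d,d)}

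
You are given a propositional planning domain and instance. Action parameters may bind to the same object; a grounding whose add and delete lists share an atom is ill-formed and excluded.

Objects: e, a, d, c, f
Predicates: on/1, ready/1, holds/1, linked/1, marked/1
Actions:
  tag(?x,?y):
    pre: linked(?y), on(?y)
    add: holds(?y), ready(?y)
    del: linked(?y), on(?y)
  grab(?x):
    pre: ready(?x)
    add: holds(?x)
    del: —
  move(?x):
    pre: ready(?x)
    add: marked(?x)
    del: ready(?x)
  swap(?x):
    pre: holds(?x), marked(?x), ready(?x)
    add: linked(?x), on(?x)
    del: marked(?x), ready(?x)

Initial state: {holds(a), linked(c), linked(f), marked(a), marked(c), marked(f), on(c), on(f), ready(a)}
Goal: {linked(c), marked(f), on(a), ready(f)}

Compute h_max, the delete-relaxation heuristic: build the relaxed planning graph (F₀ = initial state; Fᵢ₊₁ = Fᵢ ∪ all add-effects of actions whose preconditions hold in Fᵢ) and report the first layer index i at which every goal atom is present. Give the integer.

1

F0 = init (9 atoms)
F1 = F0 ∪ {holds(c), holds(f), linked(a), on(a), ready(c), ready(f)}  (15 atoms)
goal ⊆ F1  ⇒  h_max = 1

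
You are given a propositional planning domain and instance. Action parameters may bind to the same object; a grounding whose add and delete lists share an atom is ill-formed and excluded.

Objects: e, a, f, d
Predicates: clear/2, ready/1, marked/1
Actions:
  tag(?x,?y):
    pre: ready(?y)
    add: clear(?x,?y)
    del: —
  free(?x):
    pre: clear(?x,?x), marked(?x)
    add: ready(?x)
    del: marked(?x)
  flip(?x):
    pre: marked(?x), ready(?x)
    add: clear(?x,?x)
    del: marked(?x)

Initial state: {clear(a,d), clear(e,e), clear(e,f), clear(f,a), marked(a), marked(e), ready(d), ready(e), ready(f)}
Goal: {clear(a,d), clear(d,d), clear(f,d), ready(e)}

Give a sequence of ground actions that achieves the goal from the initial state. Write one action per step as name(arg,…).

1. tag(f,d)  →  {clear(a,d), clear(e,e), clear(e,f), clear(f,a), clear(f,d), marked(a), marked(e), ready(d), ready(e), ready(f)}
2. tag(d,d)  →  {clear(a,d), clear(d,d), clear(e,e), clear(e,f), clear(f,a), clear(f,d), marked(a), marked(e), ready(d), ready(e), ready(f)}

tag(f,d); tag(d,d)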